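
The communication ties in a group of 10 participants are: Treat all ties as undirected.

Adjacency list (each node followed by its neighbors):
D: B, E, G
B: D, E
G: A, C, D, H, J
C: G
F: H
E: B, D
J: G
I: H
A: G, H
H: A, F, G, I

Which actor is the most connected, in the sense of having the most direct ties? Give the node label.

G

Degrees — A:2, B:2, C:1, D:3, E:2, F:1, G:5, H:4, I:1, J:1.
The maximum is 5, attained only by G.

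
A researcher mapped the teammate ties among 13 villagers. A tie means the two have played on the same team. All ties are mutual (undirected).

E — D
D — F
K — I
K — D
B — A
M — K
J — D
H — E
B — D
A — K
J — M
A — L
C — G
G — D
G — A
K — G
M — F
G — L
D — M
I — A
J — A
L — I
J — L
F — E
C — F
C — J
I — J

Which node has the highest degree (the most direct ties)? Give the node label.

Degrees — A:6, B:2, C:3, D:7, E:3, F:4, G:5, H:1, I:4, J:6, K:5, L:4, M:4.
The maximum is 7, attained only by D.

D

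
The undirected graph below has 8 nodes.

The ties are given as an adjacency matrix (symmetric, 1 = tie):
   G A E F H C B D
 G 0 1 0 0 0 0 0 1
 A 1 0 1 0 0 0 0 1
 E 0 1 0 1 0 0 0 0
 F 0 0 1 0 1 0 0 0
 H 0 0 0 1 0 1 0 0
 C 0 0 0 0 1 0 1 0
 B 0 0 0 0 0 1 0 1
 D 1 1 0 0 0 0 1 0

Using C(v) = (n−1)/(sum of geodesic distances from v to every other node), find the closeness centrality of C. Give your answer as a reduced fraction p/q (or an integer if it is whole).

7/15

Distances from C: A:3, B:1, D:2, E:3, F:2, G:3, H:1. Sum = 15.
n = 8, so closeness = 7/15.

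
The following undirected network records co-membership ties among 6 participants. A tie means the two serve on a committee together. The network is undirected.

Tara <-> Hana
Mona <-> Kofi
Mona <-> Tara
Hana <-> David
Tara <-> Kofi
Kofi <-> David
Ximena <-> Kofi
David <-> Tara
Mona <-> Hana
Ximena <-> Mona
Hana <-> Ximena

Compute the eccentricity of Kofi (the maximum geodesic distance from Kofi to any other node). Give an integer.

2

Distances from Kofi: David:1, Hana:2, Mona:1, Tara:1, Ximena:1.
The largest is 2 (to Hana), so the eccentricity of Kofi is 2.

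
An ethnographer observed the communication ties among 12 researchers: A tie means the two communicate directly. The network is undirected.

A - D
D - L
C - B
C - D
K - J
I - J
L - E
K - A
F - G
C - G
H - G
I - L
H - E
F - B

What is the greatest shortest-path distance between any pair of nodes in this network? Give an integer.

6

Eccentricity of each node (its greatest distance to any other): A:4, B:5, C:4, D:3, E:4, F:6, G:5, H:5, I:5, J:6, K:5, L:4.
The maximum eccentricity is 6, realized for instance by the pair F–J via F – G – C – D – L – I – J. So the diameter is 6.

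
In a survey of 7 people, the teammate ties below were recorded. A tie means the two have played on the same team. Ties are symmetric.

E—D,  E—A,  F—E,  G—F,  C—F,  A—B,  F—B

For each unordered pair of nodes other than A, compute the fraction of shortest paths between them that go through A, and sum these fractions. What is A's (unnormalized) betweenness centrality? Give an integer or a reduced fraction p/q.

Pairs whose geodesics pass through A — E–B: 1/2; B–D: 1/2.
All other pairs contribute 0.
Summing the contributions gives betweenness(A) = 1.

1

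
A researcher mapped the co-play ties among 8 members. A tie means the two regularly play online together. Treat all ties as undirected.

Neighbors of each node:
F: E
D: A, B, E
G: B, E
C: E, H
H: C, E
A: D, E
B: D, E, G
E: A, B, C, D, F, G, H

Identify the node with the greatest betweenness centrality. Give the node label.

Unnormalized betweenness of each node: A:0, B:1/2, C:0, D:1/2, E:16, F:0, G:0, H:0.
E has the largest value, 16, making it the main broker — the node through which the most shortest paths run.

E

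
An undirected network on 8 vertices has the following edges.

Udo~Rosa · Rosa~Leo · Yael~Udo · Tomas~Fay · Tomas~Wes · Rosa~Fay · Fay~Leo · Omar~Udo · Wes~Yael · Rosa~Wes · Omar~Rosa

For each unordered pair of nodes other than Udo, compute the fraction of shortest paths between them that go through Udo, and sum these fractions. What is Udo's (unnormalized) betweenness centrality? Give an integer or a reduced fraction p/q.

Pairs whose geodesics pass through Udo — Fay–Yael: 1/3; Leo–Yael: 1/2; Rosa–Yael: 1/2; Omar–Yael: 1.
All other pairs contribute 0.
Summing the contributions gives betweenness(Udo) = 7/3.

7/3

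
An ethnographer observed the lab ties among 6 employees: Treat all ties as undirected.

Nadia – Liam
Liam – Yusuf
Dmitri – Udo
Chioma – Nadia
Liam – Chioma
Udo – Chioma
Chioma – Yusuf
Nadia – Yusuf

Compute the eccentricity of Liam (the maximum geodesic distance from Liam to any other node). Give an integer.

Distances from Liam: Chioma:1, Dmitri:3, Nadia:1, Udo:2, Yusuf:1.
The largest is 3 (to Dmitri), so the eccentricity of Liam is 3.

3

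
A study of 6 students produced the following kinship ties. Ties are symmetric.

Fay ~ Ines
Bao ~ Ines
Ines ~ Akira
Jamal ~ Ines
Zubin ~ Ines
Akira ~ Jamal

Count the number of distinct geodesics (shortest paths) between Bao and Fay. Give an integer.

The shortest distance is 2, and the only length-2 path is Bao–Ines–Fay. So there is exactly 1 shortest path.

1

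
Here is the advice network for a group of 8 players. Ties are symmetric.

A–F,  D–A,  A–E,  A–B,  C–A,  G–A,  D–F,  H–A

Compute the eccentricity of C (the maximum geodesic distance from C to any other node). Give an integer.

Distances from C: A:1, B:2, D:2, E:2, F:2, G:2, H:2.
The largest is 2 (to B, F, H, G, E, and D), so the eccentricity of C is 2.

2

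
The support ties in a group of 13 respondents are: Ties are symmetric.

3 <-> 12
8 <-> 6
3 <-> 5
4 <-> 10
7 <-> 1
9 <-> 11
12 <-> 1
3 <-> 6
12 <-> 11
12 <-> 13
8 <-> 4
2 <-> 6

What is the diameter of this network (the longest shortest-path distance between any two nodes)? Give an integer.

7

Eccentricity of each node (its greatest distance to any other): 1:6, 2:5, 3:4, 4:6, 5:5, 6:4, 7:7, 8:5, 9:7, 10:7, 11:6, 12:5, 13:6.
The maximum eccentricity is 7, realized for instance by the pair 10–7 via 10 – 4 – 8 – 6 – 3 – 12 – 1 – 7. So the diameter is 7.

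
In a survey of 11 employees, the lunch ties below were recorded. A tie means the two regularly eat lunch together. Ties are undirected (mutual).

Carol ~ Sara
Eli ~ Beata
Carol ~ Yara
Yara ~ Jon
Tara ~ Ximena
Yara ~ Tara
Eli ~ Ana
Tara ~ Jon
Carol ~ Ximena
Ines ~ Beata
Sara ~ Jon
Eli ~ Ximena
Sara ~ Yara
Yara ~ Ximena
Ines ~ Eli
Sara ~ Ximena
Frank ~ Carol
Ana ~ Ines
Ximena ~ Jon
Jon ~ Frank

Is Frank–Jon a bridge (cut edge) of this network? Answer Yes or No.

Even without that edge, Frank still reaches Jon via Frank – Carol – Ximena – Jon, so the network stays connected. Not a bridge.

No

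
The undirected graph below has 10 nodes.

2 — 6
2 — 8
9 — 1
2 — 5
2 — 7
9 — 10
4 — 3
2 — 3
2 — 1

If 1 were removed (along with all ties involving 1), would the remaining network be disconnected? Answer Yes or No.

Yes

Removing 1 leaves {2, 3, 4, 5, 6, 7, and 8} with no path to {9 and 10}, so the network splits into 2 components. 1 is a cut vertex.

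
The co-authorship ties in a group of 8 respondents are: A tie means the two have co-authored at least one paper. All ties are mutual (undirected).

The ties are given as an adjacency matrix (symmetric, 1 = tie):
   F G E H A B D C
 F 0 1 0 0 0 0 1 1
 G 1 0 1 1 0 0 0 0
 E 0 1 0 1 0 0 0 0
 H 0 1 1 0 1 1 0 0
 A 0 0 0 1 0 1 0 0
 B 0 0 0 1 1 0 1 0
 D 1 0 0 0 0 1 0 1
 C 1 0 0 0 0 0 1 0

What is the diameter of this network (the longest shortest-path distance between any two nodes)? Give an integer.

3

Eccentricity of each node (its greatest distance to any other): A:3, B:2, C:3, D:3, E:3, F:3, G:2, H:3.
The maximum eccentricity is 3, realized for instance by the pair F–A via F – G – H – A. So the diameter is 3.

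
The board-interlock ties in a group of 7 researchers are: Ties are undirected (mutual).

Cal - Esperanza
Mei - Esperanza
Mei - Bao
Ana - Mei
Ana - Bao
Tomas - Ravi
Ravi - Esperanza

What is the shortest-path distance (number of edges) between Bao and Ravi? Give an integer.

One shortest route is Bao – Mei – Esperanza – Ravi, which uses 3 edges, and at distance 2 from Bao we only reach {Esperanza}, which does not include Ravi. So d(Bao,Ravi) = 3.

3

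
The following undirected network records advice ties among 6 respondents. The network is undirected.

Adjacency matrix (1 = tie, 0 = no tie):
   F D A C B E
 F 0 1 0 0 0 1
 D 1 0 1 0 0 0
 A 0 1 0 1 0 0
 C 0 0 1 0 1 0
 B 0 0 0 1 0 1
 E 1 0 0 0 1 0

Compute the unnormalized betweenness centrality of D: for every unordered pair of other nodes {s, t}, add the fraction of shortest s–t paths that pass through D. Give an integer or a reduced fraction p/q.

Pairs whose geodesics pass through D — F–A: 1; F–C: 1/2; A–E: 1/2.
All other pairs contribute 0.
Summing the contributions gives betweenness(D) = 2.

2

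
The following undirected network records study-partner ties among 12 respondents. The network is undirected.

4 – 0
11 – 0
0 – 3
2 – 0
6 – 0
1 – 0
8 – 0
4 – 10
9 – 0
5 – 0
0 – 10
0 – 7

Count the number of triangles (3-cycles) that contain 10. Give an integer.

1

10's neighbors: 0 and 4.
Neighbor pairs that are themselves tied: 10–0–4. Each forms one triangle with 10, for 1 in total.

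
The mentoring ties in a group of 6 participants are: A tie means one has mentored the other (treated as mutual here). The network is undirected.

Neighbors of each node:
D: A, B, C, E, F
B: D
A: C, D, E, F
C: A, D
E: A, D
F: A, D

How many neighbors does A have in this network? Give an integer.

4

A is directly tied to C, D, E, and F. That is 4 neighbors, so the degree of A is 4.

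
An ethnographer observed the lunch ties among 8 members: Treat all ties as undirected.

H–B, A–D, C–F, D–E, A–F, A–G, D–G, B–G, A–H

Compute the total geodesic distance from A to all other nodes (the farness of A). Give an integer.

Distances from A: B:2, C:2, D:1, E:2, F:1, G:1, H:1.
Sum = 2 + 2 + 1 + 2 + 1 + 1 + 1 = 10.

10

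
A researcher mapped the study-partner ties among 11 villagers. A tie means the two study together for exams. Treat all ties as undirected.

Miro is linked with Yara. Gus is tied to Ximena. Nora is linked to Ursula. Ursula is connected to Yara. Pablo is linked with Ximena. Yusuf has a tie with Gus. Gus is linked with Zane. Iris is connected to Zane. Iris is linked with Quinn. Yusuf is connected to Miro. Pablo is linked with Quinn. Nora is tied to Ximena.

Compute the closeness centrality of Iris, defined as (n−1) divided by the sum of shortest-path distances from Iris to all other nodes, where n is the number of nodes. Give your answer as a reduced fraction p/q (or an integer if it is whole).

Distances from Iris: Gus:2, Miro:4, Nora:4, Pablo:2, Quinn:1, Ursula:5, Ximena:3, Yara:5, Yusuf:3, Zane:1. Sum = 30.
n = 11, so closeness = 10/30 = 1/3.

1/3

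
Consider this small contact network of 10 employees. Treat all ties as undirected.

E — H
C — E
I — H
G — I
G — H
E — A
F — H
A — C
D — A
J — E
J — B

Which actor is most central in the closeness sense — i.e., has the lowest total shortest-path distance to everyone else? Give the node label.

E

Farness (sum of distances to all others) for each node — A:19, B:28, C:20, D:27, E:14, F:24, G:23, H:16, I:23, J:20.
The smallest farness is 14, for E, so E has the highest closeness.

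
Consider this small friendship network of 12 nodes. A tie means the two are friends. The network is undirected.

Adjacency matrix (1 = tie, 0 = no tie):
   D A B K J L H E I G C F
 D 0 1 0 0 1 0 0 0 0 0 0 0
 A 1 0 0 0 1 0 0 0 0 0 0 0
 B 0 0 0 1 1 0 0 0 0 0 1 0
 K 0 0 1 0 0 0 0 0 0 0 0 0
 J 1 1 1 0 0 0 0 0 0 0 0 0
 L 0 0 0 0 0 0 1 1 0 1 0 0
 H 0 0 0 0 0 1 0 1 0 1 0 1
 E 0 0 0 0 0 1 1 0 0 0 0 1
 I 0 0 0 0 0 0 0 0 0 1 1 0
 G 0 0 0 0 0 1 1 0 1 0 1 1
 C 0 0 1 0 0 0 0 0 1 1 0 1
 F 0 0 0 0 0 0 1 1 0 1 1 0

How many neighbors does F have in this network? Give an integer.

4

F is directly tied to C, E, G, and H. That is 4 neighbors, so the degree of F is 4.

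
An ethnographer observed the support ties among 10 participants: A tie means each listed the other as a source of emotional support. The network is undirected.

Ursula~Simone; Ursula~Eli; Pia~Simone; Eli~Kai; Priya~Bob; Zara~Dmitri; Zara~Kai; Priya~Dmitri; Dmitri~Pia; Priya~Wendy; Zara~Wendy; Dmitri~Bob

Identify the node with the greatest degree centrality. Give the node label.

Dmitri

Degrees — Bob:2, Dmitri:4, Eli:2, Kai:2, Pia:2, Priya:3, Simone:2, Ursula:2, Wendy:2, Zara:3.
The maximum is 4, attained only by Dmitri.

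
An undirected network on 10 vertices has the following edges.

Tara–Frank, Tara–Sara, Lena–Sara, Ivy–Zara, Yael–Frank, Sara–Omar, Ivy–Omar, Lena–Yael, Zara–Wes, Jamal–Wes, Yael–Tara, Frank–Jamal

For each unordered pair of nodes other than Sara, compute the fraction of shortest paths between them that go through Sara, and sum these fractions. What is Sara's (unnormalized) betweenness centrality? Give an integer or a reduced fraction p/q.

10

Pairs whose geodesics pass through Sara — Ivy–Frank: 1/2; Ivy–Tara: 1; Ivy–Yael: 2/2; Ivy–Lena: 1; Zara–Tara: 1/2; Zara–Lena: 1; Jamal–Omar: 1/2; Frank–Omar: 1; Tara–Lena: 1/2; Tara–Omar: 1; Yael–Omar: 2/2; Lena–Omar: 1.
All other pairs contribute 0.
Summing the contributions gives betweenness(Sara) = 10.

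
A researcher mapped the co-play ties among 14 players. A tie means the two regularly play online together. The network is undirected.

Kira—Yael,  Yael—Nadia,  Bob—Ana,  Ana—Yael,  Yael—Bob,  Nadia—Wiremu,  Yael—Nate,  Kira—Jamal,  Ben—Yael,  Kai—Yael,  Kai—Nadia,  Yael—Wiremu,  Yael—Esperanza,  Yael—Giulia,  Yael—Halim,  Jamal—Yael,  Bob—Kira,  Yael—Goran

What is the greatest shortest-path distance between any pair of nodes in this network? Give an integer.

2

Eccentricity of each node (its greatest distance to any other): Ana:2, Ben:2, Bob:2, Esperanza:2, Giulia:2, Goran:2, Halim:2, Jamal:2, Kai:2, Kira:2, Nadia:2, Nate:2, Wiremu:2, Yael:1.
The maximum eccentricity is 2, realized for instance by the pair Kira–Giulia via Kira – Yael – Giulia. So the diameter is 2.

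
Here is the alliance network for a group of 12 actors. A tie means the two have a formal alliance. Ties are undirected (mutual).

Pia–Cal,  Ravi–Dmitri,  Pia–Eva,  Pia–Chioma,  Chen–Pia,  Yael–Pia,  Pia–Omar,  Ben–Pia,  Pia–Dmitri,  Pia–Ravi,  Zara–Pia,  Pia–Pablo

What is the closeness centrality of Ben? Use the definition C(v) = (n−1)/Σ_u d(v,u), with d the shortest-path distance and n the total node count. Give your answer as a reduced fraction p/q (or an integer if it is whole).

11/21

Distances from Ben: Cal:2, Chen:2, Chioma:2, Dmitri:2, Eva:2, Omar:2, Pablo:2, Pia:1, Ravi:2, Yael:2, Zara:2. Sum = 21.
n = 12, so closeness = 11/21.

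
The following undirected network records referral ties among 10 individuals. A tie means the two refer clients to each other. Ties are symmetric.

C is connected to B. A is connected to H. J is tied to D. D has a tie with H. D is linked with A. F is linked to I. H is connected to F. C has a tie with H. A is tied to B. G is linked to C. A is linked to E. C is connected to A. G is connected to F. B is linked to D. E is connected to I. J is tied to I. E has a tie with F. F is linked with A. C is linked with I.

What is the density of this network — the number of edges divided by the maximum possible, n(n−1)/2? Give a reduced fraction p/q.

19/45

There are 19 edges and 10 nodes, so the maximum possible is C(10,2) = 45.
Density = 19/45.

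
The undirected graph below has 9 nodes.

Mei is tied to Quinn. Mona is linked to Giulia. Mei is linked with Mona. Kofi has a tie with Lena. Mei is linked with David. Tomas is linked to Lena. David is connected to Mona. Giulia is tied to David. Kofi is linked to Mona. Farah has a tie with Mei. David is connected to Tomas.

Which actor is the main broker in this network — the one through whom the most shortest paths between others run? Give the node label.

Unnormalized betweenness of each node: David:17/2, Farah:0, Giulia:0, Kofi:3, Lena:1, Mei:13, Mona:17/2, Quinn:0, Tomas:3.
Mei has the largest value, 13, making it the main broker — the node through which the most shortest paths run.

Mei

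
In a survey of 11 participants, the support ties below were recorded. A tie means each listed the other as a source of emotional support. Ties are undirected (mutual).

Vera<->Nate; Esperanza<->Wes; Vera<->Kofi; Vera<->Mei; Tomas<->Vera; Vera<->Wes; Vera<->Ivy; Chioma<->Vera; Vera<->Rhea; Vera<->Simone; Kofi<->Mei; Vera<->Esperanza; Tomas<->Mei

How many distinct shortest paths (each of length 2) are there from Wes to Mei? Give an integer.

1

The shortest distance is 2, and the only length-2 path is Wes–Vera–Mei. So there is exactly 1 shortest path.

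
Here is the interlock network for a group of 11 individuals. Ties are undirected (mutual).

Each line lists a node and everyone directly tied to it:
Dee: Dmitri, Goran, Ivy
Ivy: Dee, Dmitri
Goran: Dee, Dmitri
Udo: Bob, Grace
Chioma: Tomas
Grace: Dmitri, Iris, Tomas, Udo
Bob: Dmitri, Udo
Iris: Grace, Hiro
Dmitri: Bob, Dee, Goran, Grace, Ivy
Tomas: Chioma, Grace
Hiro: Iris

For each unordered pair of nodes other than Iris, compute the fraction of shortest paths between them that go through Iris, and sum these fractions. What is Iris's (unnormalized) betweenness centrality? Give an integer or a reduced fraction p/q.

9

Pairs whose geodesics pass through Iris — Dee–Hiro: 1; Goran–Hiro: 1; Chioma–Hiro: 1; Udo–Hiro: 1; Bob–Hiro: 2/2; Hiro–Grace: 1; Hiro–Dmitri: 1; Hiro–Tomas: 1; Hiro–Ivy: 1.
All other pairs contribute 0.
Summing the contributions gives betweenness(Iris) = 9.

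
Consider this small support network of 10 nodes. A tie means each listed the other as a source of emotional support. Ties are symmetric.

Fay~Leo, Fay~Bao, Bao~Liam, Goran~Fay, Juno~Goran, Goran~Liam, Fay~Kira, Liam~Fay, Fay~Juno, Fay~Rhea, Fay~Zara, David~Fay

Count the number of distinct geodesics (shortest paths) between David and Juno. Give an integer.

1

The shortest distance is 2, and the only length-2 path is David–Fay–Juno. So there is exactly 1 shortest path.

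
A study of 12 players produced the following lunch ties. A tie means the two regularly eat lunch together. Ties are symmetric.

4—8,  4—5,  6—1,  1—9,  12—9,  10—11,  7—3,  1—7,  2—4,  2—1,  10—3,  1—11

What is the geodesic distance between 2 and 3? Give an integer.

3

One shortest route is 2 – 1 – 7 – 3, which uses 3 edges, and at distance 2 from 2 we only reach {5, 6, 7, 8, 9, 11}, which does not include 3. So d(2,3) = 3.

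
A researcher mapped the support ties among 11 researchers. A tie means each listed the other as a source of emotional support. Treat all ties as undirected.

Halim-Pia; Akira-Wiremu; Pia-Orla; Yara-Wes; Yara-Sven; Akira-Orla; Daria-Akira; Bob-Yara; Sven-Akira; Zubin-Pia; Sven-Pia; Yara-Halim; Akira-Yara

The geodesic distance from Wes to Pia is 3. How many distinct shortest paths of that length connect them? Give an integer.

The shortest distance is 3. The length-3 paths are: Wes–Yara–Sven–Pia; Wes–Yara–Halim–Pia.
That gives 2 distinct shortest paths.

2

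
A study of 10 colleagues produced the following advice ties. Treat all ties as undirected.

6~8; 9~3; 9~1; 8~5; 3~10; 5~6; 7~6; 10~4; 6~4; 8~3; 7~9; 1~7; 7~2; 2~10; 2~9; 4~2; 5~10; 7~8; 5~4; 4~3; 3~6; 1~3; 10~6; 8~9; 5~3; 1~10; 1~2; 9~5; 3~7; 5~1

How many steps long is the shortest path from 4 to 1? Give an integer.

2

One shortest route is 4 – 5 – 1, which uses 2 edges, and 4 and 1 are not directly tied, so nothing shorter exists. So d(4,1) = 2.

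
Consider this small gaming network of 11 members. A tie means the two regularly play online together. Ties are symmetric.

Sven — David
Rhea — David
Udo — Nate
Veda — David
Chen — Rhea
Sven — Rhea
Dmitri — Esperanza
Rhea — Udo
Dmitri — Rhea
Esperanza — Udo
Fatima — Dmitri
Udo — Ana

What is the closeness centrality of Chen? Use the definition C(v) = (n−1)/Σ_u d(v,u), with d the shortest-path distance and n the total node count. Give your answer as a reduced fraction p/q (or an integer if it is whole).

5/12

Distances from Chen: Ana:3, David:2, Dmitri:2, Esperanza:3, Fatima:3, Nate:3, Rhea:1, Sven:2, Udo:2, Veda:3. Sum = 24.
n = 11, so closeness = 10/24 = 5/12.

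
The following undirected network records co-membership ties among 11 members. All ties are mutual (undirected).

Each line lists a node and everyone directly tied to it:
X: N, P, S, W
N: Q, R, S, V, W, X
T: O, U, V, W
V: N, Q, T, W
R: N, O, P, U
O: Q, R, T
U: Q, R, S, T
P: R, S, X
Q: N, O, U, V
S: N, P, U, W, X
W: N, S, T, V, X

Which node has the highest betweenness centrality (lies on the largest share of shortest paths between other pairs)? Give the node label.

Unnormalized betweenness of each node: N:1691/210, O:23/15, P:103/84, Q:227/84, R:176/35, S:43/10, T:283/84, U:769/210, V:4/3, W:587/140, X:8/5.
N has the largest value, 1691/210, making it the main broker — the node through which the most shortest paths run.

N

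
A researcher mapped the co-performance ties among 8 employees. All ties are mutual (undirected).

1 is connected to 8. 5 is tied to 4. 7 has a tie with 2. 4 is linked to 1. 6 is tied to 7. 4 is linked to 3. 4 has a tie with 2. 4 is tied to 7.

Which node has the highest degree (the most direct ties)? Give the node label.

4

Degrees — 1:2, 2:2, 3:1, 4:5, 5:1, 6:1, 7:3, 8:1.
The maximum is 5, attained only by 4.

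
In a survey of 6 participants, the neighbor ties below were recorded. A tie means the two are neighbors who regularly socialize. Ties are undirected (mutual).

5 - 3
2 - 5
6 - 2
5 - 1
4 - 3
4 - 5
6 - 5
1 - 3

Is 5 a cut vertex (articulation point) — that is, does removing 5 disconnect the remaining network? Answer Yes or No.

Removing 5 leaves {1, 3, and 4} with no path to {2 and 6}, so the network splits into 2 components. 5 is a cut vertex.

Yes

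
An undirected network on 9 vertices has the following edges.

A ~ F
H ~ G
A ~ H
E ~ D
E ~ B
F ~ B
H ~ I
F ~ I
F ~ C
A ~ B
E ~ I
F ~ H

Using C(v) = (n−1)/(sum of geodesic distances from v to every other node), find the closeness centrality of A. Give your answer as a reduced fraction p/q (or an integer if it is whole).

4/7

Distances from A: B:1, C:2, D:3, E:2, F:1, G:2, H:1, I:2. Sum = 14.
n = 9, so closeness = 8/14 = 4/7.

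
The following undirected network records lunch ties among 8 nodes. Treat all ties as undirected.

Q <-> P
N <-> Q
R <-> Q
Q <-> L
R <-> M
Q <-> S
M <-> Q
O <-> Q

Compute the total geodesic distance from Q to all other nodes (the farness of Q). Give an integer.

Distances from Q: L:1, M:1, N:1, O:1, P:1, R:1, S:1.
Sum = 1 + 1 + 1 + 1 + 1 + 1 + 1 = 7.

7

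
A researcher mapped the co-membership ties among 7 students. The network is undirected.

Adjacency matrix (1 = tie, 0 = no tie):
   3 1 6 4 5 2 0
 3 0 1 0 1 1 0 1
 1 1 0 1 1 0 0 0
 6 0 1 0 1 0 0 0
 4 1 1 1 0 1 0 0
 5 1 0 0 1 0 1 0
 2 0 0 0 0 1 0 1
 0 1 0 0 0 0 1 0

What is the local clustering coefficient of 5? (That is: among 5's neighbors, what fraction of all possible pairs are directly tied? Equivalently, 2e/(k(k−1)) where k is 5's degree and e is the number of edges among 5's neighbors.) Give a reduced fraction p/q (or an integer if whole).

1/3

5's neighbors: 2, 3, and 4 (k = 3).
Possible neighbor pairs: C(3,2) = 3. Edges among them: 3–4 → e = 1.
Clustering(5) = 1/3.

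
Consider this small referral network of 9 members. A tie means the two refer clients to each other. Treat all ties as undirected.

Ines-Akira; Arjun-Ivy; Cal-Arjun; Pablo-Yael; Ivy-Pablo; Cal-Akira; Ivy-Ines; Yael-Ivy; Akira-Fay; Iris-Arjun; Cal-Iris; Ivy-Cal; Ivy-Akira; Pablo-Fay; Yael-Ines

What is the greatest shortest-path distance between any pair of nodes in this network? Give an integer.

Eccentricity of each node (its greatest distance to any other): Akira:2, Arjun:3, Cal:2, Fay:3, Ines:3, Iris:3, Ivy:2, Pablo:3, Yael:3.
The maximum eccentricity is 3, realized for instance by the pair Ines–Iris via Ines – Ivy – Arjun – Iris. So the diameter is 3.

3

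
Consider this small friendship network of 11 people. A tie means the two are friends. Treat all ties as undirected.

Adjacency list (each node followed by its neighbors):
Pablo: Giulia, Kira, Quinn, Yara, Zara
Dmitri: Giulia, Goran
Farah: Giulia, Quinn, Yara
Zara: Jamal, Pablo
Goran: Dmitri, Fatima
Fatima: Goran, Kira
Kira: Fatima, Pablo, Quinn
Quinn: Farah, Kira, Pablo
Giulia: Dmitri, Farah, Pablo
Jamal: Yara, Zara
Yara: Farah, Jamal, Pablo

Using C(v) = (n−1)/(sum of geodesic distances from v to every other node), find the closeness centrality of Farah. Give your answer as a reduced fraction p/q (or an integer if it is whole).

Distances from Farah: Dmitri:2, Fatima:3, Giulia:1, Goran:3, Jamal:2, Kira:2, Pablo:2, Quinn:1, Yara:1, Zara:3. Sum = 20.
n = 11, so closeness = 10/20 = 1/2.

1/2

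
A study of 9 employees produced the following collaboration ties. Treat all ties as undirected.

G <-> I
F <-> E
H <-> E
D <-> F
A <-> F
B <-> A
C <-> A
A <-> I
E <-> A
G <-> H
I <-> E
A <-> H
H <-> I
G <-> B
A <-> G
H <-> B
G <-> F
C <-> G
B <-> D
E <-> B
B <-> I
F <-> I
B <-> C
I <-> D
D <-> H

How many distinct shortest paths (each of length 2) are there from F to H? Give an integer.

5

The shortest distance is 2. The length-2 paths are: F–I–H; F–G–H; F–E–H; F–D–H; F–A–H.
That gives 5 distinct shortest paths.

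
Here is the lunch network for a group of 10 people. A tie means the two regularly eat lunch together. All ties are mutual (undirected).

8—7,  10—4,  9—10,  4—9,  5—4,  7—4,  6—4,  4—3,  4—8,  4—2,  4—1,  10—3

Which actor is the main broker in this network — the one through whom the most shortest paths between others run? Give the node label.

4

Unnormalized betweenness of each node: 1:0, 2:0, 3:0, 4:65/2, 5:0, 6:0, 7:0, 8:0, 9:0, 10:1/2.
4 has the largest value, 65/2, making it the main broker — the node through which the most shortest paths run.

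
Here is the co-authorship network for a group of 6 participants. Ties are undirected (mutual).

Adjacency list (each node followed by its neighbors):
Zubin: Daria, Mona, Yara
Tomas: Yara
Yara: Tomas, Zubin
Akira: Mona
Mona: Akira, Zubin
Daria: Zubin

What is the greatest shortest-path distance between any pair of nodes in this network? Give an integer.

Eccentricity of each node (its greatest distance to any other): Akira:4, Daria:3, Mona:3, Tomas:4, Yara:3, Zubin:2.
The maximum eccentricity is 4, realized for instance by the pair Akira–Tomas via Akira – Mona – Zubin – Yara – Tomas. So the diameter is 4.

4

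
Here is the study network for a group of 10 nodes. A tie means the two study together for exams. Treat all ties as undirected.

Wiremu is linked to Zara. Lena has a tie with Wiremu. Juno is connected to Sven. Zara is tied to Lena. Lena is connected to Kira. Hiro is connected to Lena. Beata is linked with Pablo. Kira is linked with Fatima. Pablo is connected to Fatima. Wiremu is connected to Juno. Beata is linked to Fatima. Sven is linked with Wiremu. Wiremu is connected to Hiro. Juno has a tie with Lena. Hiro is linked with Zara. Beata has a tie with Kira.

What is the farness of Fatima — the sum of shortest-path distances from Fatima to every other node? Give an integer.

21

Distances from Fatima: Beata:1, Hiro:3, Juno:3, Kira:1, Lena:2, Pablo:1, Sven:4, Wiremu:3, Zara:3.
Sum = 1 + 3 + 3 + 1 + 2 + 1 + 4 + 3 + 3 = 21.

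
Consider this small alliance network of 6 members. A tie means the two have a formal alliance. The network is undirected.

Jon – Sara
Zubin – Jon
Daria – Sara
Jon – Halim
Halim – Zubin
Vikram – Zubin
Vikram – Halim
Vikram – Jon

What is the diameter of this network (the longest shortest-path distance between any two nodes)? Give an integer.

3

Eccentricity of each node (its greatest distance to any other): Daria:3, Halim:3, Jon:2, Sara:2, Vikram:3, Zubin:3.
The maximum eccentricity is 3, realized for instance by the pair Daria–Zubin via Daria – Sara – Jon – Zubin. So the diameter is 3.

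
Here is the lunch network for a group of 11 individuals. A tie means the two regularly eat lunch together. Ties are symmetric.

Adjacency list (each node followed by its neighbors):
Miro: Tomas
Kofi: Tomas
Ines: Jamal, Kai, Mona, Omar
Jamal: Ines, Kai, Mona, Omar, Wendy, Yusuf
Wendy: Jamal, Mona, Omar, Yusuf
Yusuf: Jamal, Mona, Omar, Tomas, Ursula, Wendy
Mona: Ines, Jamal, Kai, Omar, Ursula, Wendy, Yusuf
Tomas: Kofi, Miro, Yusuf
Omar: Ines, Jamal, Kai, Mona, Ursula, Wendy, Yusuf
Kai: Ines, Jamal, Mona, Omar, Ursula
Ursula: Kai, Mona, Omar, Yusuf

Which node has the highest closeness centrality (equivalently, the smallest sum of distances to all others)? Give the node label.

Yusuf

Farness (sum of distances to all others) for each node — Ines:21, Jamal:16, Kai:20, Kofi:28, Miro:28, Mona:15, Omar:15, Tomas:19, Ursula:18, Wendy:18, Yusuf:14.
The smallest farness is 14, for Yusuf, so Yusuf has the highest closeness.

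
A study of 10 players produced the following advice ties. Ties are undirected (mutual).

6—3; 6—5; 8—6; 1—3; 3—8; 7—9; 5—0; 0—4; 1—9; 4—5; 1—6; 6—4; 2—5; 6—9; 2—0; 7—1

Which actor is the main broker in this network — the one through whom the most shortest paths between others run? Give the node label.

Unnormalized betweenness of each node: 0:1/2, 1:14/3, 2:0, 3:5/6, 4:3, 5:19/2, 6:68/3, 7:0, 8:0, 9:17/6.
6 has the largest value, 68/3, making it the main broker — the node through which the most shortest paths run.

6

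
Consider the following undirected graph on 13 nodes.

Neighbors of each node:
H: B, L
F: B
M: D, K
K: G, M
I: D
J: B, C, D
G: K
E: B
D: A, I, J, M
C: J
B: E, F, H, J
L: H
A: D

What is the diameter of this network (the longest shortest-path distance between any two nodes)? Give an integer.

Eccentricity of each node (its greatest distance to any other): A:5, B:5, C:5, D:4, E:6, F:6, G:7, H:6, I:5, J:4, K:6, L:7, M:5.
The maximum eccentricity is 7, realized for instance by the pair L–G via L – H – B – J – D – M – K – G. So the diameter is 7.

7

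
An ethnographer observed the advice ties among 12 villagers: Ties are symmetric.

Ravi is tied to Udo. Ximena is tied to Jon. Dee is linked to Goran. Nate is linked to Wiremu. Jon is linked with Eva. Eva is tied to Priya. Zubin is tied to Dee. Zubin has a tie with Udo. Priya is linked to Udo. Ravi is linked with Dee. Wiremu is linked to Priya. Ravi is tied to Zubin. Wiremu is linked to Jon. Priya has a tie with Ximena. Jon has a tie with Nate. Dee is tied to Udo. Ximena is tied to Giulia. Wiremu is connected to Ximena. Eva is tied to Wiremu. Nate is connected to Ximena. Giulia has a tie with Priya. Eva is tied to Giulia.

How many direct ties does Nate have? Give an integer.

3

Nate is directly tied to Jon, Wiremu, and Ximena. That is 3 neighbors, so the degree of Nate is 3.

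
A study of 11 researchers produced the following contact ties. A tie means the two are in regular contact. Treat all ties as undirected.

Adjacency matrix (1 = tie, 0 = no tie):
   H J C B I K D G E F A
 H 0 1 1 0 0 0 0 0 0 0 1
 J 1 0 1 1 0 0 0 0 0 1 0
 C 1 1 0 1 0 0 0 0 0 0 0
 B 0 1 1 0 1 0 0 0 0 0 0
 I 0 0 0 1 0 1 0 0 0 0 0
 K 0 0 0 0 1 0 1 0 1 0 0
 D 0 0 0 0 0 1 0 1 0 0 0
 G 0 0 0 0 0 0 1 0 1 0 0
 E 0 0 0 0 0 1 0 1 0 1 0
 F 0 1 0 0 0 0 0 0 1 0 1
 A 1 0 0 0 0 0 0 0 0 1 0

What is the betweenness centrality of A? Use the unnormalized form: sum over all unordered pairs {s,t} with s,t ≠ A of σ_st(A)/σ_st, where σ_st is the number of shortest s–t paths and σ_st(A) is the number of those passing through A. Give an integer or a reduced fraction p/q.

25/12

Pairs whose geodesics pass through A — H–K: 1/4; H–D: 2/6; H–G: 1/2; H–E: 1/2; H–F: 1/2.
All other pairs contribute 0.
Summing the contributions gives betweenness(A) = 25/12.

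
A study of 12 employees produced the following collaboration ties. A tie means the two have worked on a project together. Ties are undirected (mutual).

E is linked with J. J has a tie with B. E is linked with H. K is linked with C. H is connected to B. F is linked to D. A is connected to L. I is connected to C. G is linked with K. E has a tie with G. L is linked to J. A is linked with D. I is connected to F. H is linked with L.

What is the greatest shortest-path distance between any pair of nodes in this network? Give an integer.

6

Eccentricity of each node (its greatest distance to any other): A:5, B:6, C:5, D:5, E:5, F:5, G:5, H:5, I:6, J:5, K:5, L:5.
The maximum eccentricity is 6, realized for instance by the pair B–I via B – H – E – G – K – C – I. So the diameter is 6.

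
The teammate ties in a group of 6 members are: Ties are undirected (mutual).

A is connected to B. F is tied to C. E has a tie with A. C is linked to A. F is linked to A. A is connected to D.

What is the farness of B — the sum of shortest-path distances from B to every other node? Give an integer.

Distances from B: A:1, C:2, D:2, E:2, F:2.
Sum = 1 + 2 + 2 + 2 + 2 = 9.

9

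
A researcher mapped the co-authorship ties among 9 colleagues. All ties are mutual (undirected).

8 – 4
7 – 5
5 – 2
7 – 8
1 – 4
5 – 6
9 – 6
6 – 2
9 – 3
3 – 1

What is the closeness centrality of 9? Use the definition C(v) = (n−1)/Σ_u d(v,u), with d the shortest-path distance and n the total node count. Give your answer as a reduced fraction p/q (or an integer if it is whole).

4/9

Distances from 9: 1:2, 2:2, 3:1, 4:3, 5:2, 6:1, 7:3, 8:4. Sum = 18.
n = 9, so closeness = 8/18 = 4/9.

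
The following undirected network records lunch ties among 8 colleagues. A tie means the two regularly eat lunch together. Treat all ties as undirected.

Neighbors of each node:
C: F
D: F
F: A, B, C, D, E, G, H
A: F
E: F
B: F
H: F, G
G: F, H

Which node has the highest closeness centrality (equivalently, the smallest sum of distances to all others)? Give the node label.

F

Farness (sum of distances to all others) for each node — A:13, B:13, C:13, D:13, E:13, F:7, G:12, H:12.
The smallest farness is 7, for F, so F has the highest closeness.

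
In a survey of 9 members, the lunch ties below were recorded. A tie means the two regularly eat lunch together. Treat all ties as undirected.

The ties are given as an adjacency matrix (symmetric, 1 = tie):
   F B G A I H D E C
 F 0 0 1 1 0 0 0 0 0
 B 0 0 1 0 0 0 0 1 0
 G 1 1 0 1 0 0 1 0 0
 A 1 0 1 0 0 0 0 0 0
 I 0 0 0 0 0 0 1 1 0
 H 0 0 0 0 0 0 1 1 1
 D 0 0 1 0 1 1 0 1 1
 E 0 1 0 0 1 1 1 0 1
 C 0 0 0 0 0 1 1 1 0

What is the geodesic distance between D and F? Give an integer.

2

One shortest route is D – G – F, which uses 2 edges, and D and F are not directly tied, so nothing shorter exists. So d(D,F) = 2.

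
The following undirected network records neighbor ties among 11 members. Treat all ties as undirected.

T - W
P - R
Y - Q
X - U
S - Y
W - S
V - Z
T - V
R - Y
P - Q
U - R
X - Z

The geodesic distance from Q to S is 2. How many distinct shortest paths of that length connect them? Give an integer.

The shortest distance is 2, and the only length-2 path is Q–Y–S. So there is exactly 1 shortest path.

1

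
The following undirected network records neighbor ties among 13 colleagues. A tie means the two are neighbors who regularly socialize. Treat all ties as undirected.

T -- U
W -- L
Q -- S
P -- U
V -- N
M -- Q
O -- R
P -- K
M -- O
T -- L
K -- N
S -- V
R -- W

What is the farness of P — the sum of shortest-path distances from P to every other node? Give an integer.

42

Distances from P: K:1, L:3, M:6, N:2, O:6, Q:5, R:5, S:4, T:2, U:1, V:3, W:4.
Sum = 1 + 3 + 6 + 2 + 6 + 5 + 5 + 4 + 2 + 1 + 3 + 4 = 42.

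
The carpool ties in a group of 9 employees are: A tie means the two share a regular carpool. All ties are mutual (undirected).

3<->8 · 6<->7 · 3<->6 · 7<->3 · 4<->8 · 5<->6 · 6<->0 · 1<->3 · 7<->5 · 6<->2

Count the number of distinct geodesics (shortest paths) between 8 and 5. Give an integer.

2

The shortest distance is 3. The length-3 paths are: 8–3–6–5; 8–3–7–5.
That gives 2 distinct shortest paths.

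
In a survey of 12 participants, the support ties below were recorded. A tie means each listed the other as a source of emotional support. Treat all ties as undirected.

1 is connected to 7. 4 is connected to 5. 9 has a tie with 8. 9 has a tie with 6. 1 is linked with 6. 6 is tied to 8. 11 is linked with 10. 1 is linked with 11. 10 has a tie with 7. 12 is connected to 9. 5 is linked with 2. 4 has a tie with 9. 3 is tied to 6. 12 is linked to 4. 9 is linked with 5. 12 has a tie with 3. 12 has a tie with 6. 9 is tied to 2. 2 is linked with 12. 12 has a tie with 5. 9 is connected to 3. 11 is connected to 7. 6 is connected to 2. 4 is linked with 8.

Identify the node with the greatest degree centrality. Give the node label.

Degrees — 1:3, 2:4, 3:3, 4:4, 5:4, 6:6, 7:3, 8:3, 9:7, 10:2, 11:3, 12:6.
The maximum is 7, attained only by 9.

9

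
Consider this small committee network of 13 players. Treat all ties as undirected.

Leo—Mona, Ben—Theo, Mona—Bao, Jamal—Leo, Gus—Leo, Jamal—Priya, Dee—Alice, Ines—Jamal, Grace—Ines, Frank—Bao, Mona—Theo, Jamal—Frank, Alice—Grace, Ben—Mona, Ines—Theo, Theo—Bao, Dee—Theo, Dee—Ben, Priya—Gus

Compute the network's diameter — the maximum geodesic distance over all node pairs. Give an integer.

Eccentricity of each node (its greatest distance to any other): Alice:5, Bao:3, Ben:4, Dee:4, Frank:4, Grace:4, Gus:5, Ines:3, Jamal:3, Leo:4, Mona:3, Priya:4, Theo:3.
The maximum eccentricity is 5, realized for instance by the pair Alice–Gus via Alice – Grace – Ines – Jamal – Priya – Gus. So the diameter is 5.

5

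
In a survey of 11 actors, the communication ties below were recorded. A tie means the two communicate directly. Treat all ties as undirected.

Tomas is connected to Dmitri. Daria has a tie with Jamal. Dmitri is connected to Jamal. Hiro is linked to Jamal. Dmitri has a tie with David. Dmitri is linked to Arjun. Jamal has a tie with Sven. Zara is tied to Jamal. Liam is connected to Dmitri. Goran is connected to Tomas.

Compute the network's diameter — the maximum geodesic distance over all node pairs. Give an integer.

4

Eccentricity of each node (its greatest distance to any other): Arjun:3, Daria:4, David:3, Dmitri:2, Goran:4, Hiro:4, Jamal:3, Liam:3, Sven:4, Tomas:3, Zara:4.
The maximum eccentricity is 4, realized for instance by the pair Daria–Goran via Daria – Jamal – Dmitri – Tomas – Goran. So the diameter is 4.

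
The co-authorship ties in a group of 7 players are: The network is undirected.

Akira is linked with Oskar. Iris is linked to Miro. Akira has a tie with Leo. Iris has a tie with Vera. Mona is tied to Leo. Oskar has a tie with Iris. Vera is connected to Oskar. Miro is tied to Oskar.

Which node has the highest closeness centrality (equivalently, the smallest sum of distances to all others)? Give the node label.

Farness (sum of distances to all others) for each node — Akira:10, Iris:12, Leo:13, Miro:13, Mona:18, Oskar:9, Vera:13.
The smallest farness is 9, for Oskar, so Oskar has the highest closeness.

Oskar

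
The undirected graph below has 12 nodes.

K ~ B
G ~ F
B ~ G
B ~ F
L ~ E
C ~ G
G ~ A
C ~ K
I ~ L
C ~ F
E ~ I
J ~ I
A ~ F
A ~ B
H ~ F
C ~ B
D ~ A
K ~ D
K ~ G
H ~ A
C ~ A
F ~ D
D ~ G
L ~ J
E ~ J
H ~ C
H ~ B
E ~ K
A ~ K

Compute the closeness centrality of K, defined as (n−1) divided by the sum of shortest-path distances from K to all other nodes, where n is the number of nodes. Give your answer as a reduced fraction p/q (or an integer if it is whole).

Distances from K: A:1, B:1, C:1, D:1, E:1, F:2, G:1, H:2, I:2, J:2, L:2. Sum = 16.
n = 12, so closeness = 11/16.

11/16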